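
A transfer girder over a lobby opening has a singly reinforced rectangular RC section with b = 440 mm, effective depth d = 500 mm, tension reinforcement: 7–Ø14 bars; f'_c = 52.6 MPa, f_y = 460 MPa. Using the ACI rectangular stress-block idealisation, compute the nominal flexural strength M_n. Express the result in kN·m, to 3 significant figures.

A_s = 7 × 154 = 1078 mm².
T = A_s f_y = 1078 × 460 = 495880 N = 495.88 kN.
From C = T: a = T/(0.85 f'_c b) = 495880/(0.85 × 52.6 × 440) = 25.21 mm.
M_n = T(d − a/2) = 495.88 kN × (500 − 12.605) mm = 241.69 kN·m.

M_n ≈ 242 kN·m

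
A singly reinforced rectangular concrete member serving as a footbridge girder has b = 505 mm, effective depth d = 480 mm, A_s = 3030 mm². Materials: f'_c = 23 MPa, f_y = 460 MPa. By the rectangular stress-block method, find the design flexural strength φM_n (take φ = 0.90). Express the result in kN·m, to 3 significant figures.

T = A_s f_y = 3030 × 460 = 1393800 N = 1393.8 kN.
From C = T: a = T/(0.85 f'_c b) = 1393800/(0.85 × 23 × 505) = 141.18 mm.
M_n = T(d − a/2) = 1393.8 kN × (480 − 70.59) mm = 570.64 kN·m.
φM_n = 0.90 × 570.64 = 513.58 kN·m.

φM_n ≈ 514 kN·m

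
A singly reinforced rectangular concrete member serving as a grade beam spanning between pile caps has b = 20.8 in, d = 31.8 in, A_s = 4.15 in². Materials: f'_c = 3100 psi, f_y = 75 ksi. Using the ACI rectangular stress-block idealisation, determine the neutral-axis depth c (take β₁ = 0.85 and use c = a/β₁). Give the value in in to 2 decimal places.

c ≈ 6.68 in

T = A_s f_y = 4.15 × 75 = 311.25 kips.
a = T/(0.85 f'_c b) = 311.25/(0.85 × 3.1 × 20.8) = 5.6789 in.
With β₁ = 0.85, c = a/β₁ = 5.6789/0.85 = 6.68 in.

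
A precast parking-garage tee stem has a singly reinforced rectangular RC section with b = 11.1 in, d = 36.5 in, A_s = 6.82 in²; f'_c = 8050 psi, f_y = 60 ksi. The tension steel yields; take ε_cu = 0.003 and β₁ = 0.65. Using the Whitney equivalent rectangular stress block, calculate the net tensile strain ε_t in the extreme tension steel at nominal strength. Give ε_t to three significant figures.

a = A_s f_y/(0.85 f'_c b) = 5.388 in.
β₁ = 0.65, so c = a/β₁ = 5.388/0.65 = 8.289 in.
From the linear strain diagram with ε_cu = 0.003: ε_t = 0.003 (d − c)/c = 0.003 × (36.5 − 8.289)/8.289 = 0.0102.
Since ε_t ≥ 0.005, the section is tension-controlled.

ε_t ≈ 0.0102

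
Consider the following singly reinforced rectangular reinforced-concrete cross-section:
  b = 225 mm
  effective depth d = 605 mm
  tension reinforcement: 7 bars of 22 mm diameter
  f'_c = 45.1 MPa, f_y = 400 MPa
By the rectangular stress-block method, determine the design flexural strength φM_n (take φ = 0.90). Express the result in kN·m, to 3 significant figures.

φM_n ≈ 520 kN·m

A_s = 7 × 380 = 2660 mm².
T = A_s f_y = 2660 × 400 = 1064000 N = 1064 kN.
From C = T: a = T/(0.85 f'_c b) = 1064000/(0.85 × 45.1 × 225) = 123.36 mm.
M_n = T(d − a/2) = 1064 kN × (605 − 61.68) mm = 578.09 kN·m.
φM_n = 0.90 × 578.09 = 520.28 kN·m.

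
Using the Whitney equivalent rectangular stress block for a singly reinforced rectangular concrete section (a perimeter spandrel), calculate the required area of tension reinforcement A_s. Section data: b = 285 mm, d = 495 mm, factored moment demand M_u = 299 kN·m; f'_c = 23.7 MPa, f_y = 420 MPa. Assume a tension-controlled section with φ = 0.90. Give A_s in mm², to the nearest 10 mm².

M_n = M_u/φ = 299/0.90 = 332.222 kN·m.
With M_n = 0.85 f'_c a b (d − a/2), solve the quadratic for a:
a = d − √(d² − 2M_n/(0.85 f'_c b)) = 495 − √(495² − 2 × 332.222×10⁶/(0.85 × 23.7 × 285)) = 135.42 mm.
A_s = 0.85 f'_c a b / f_y = 0.85 × 23.7 × 135.42 × 285 / 420 = 1851.2 mm².

A_s ≈ 1850 mm²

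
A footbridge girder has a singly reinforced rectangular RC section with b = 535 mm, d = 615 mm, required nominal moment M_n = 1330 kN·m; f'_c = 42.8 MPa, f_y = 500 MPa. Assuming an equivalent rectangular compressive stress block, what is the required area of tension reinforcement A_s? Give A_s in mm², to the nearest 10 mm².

With M_n = 0.85 f'_c a b (d − a/2), solve the quadratic for a:
a = d − √(d² − 2M_n/(0.85 f'_c b)) = 615 − √(615² − 2 × 1330×10⁶/(0.85 × 42.8 × 535)) = 123.51 mm.
A_s = 0.85 f'_c a b / f_y = 0.85 × 42.8 × 123.51 × 535 / 500 = 4807.8 mm².

A_s ≈ 4810 mm²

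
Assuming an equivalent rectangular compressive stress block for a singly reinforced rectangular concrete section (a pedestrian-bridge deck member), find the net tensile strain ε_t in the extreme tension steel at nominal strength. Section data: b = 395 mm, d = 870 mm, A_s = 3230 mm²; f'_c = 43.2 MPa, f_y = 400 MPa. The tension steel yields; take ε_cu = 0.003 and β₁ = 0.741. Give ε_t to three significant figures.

ε_t ≈ 0.0187

a = A_s f_y/(0.85 f'_c b) = 89.08 mm.
β₁ = 0.741, so c = a/β₁ = 89.08/0.741 = 120.22 mm.
From the linear strain diagram with ε_cu = 0.003: ε_t = 0.003 (d − c)/c = 0.003 × (870 − 120.22)/120.22 = 0.0187.
Since ε_t ≥ 0.005, the section is tension-controlled.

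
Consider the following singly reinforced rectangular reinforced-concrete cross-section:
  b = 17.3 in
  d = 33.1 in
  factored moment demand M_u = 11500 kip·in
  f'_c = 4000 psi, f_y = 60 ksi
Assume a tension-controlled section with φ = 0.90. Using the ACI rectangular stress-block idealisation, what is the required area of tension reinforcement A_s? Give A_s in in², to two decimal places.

M_n = M_u/φ = 11500/0.90 = 12777.8 kip·in.
From M_n = 0.85 f'_c a b (d − a/2):
a = d − √(d² − 2M_n/(0.85 f'_c b)) = 33.1 − √(33.1² − 2 × 12777.8/(0.85 × 4 × 17.3)) = 7.387 in.
A_s = 0.85 f'_c a b / f_y = 0.85 × 4 × 7.387 × 17.3 / 60 = 7.242 in².

A_s ≈ 7.24 in²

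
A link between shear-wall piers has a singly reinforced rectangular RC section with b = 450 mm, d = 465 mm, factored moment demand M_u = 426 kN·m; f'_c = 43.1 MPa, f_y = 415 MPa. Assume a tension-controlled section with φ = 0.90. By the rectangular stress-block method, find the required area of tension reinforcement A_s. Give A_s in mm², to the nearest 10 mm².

M_n = M_u/φ = 426/0.90 = 473.333 kN·m.
With M_n = 0.85 f'_c a b (d − a/2), solve the quadratic for a:
a = d − √(d² − 2M_n/(0.85 f'_c b)) = 465 − √(465² − 2 × 473.333×10⁶/(0.85 × 43.1 × 450)) = 66.50 mm.
A_s = 0.85 f'_c a b / f_y = 0.85 × 43.1 × 66.50 × 450 / 415 = 2641.7 mm².

A_s ≈ 2640 mm²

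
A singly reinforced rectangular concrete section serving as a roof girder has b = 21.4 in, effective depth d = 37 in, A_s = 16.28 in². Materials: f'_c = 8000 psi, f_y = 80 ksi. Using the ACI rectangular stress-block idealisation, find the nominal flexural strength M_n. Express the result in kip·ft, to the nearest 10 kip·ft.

M_n ≈ 3530 kip·ft

T = A_s f_y = 16.28 × 80 = 1302.4 kips.
a = T/(0.85 f'_c b) = 1302.4/(0.85 × 8 × 21.4) = 8.950 in.
M_n = T(d − a/2) = 1302.4 × (37 − 4.475) = 42360.6 kip·in = 42360.6/12 = 3530.05 kip·ft.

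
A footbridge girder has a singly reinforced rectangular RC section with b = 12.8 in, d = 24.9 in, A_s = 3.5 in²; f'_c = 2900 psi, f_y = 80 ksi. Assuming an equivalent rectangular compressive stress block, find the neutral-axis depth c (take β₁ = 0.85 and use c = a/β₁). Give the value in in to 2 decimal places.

c ≈ 10.44 in

T = A_s f_y = 3.5 × 80 = 280 kips.
a = T/(0.85 f'_c b) = 280/(0.85 × 2.9 × 12.8) = 8.8742 in.
With β₁ = 0.85, c = a/β₁ = 8.8742/0.85 = 10.44 in.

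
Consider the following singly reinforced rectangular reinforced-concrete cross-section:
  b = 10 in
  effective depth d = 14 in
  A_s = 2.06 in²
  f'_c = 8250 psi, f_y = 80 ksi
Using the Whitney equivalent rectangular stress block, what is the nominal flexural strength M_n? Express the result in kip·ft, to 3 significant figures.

T = A_s f_y = 2.06 × 80 = 164.8 kips.
a = T/(0.85 f'_c b) = 164.8/(0.85 × 8.25 × 10) = 2.350 in.
M_n = T(d − a/2) = 164.8 × (14 − 1.175) = 2113.6 kip·in = 2113.6/12 = 176.13 kip·ft.

M_n ≈ 176 kip·ft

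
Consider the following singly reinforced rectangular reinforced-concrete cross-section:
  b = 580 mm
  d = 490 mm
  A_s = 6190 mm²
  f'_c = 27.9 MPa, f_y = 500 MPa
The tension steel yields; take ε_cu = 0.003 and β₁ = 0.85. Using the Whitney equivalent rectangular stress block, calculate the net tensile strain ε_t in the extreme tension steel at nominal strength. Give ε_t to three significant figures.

a = A_s f_y/(0.85 f'_c b) = 225.01 mm.
β₁ = 0.85, so c = a/β₁ = 225.01/0.85 = 264.72 mm.
From the linear strain diagram with ε_cu = 0.003: ε_t = 0.003 (d − c)/c = 0.003 × (490 − 264.72)/264.72 = 0.00255.
ε_t < 0.004 — the section is over-reinforced for flexure under ACI limits.

ε_t ≈ 0.00255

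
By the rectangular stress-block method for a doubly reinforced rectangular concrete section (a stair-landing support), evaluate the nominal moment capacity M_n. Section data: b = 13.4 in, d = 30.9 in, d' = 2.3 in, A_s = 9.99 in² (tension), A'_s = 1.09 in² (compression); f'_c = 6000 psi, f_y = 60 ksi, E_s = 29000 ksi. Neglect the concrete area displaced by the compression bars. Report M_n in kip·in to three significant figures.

M_n ≈ 16300 kip·in

Assume both steels yield.
a = (A_s − A'_s) f_y/(0.85 f'_c b) = (9.99 − 1.09) × 60/(0.85 × 6 × 13.4) = 7.814 in.
c = a/β₁ = 7.814/0.75 = 10.419 in; ε'_s = 0.003(c − d')/c = 0.0023 ≥ ε_y = 0.0021, so the compression steel yields.
M_n = (A_s − A'_s) f_y (d − a/2) + A'_s f_y (d − d') = 534 × (30.9 − 3.907) + 65.4 × (30.9 − 2.3) = 14414.3 + 1870.4 = 16284.7 kip·in.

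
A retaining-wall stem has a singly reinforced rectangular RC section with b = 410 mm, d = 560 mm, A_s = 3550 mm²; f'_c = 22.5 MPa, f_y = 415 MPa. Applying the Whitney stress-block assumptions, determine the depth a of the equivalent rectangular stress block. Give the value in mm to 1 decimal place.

a ≈ 187.9 mm

T = A_s f_y = 3550 × 415 = 1473250 N = 1473.25 kN.
Setting C = 0.85 f'_c a b equal to T: a = 1473250/(0.85 × 22.5 × 410) = 187.9 mm.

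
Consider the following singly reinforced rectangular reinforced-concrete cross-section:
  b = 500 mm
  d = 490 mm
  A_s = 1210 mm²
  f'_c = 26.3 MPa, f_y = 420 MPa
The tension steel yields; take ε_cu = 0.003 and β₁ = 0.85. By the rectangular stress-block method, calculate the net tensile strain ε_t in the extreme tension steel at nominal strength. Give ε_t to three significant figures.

ε_t ≈ 0.0245

a = A_s f_y/(0.85 f'_c b) = 45.47 mm.
β₁ = 0.85, so c = a/β₁ = 45.47/0.85 = 53.49 mm.
From the linear strain diagram with ε_cu = 0.003: ε_t = 0.003 (d − c)/c = 0.003 × (490 − 53.49)/53.49 = 0.0245.
Since ε_t ≥ 0.005, the section is tension-controlled.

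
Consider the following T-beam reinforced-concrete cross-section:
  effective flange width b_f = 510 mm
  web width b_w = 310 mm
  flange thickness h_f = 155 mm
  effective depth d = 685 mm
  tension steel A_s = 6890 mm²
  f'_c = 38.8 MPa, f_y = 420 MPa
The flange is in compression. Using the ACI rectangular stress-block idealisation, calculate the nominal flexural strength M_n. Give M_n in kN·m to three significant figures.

M_n ≈ 1730 kN·m

Tension: T = A_s f_y = 6890 × 420 = 2893800 N.
Try a within the flange: a = T/(0.85 f'_c b_f) = 2893800/(0.85 × 38.8 × 510) = 172.05 mm.
a = 172.05 > h_f = 155 mm: the block extends into the web. Split into flange-overhang and web parts.
C_f = 0.85 f'_c (b_f − b_w) h_f = 0.85 × 38.8 × (510 − 310) × 155 = 1022380 N.
Remaining web compression depth: a_w = (T − C_f)/(0.85 f'_c b_w) = (2893800 − 1022380)/(0.85 × 38.8 × 310) = 183.05 mm.
M_n = C_f(d − h_f/2) + (T − C_f)(d − a_w/2) = 1022380 × (685 − 77.5) + 1871420 × (685 − 91.525) = 621.10 + 1110.64 = 1731.74 × 10⁶ N·mm.
M_n = 1731.74 kN·m.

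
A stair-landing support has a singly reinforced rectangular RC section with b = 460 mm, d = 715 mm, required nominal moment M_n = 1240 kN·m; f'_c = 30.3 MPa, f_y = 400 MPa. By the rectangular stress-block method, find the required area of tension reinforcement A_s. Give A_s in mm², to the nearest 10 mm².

With M_n = 0.85 f'_c a b (d − a/2), solve the quadratic for a:
a = d − √(d² − 2M_n/(0.85 f'_c b)) = 715 − √(715² − 2 × 1240×10⁶/(0.85 × 30.3 × 460)) = 165.55 mm.
A_s = 0.85 f'_c a b / f_y = 0.85 × 30.3 × 165.55 × 460 / 400 = 4903.3 mm².

A_s ≈ 4900 mm²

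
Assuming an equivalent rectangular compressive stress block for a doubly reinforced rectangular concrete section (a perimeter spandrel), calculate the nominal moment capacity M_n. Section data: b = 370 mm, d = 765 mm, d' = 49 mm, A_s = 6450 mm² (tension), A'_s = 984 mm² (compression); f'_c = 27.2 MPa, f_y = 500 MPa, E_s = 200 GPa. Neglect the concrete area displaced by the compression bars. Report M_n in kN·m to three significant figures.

M_n ≈ 2010 kN·m

Assume both tension and compression steel yield.
Net tension couple steel: A_s − A'_s = 5466 mm².
a = (A_s − A'_s) f_y / (0.85 f'_c b) = 2733000/(0.85 × 27.2 × 370) = 319.48 mm.
c = a/β₁ = 319.48/0.85 = 375.86 mm; ε'_s = 0.003(c − d')/c = 0.0026 ≥ f_y/E_s = 0.0025, so compression steel does yield.
M_n = (A_s − A'_s) f_y (d − a/2) + A'_s f_y (d − d') = [2733000 × (765 − 159.74) + 492000 × (765 − 49)] × 10⁻⁶ = 1654.18 + 352.27 = 2006.45 kN·m.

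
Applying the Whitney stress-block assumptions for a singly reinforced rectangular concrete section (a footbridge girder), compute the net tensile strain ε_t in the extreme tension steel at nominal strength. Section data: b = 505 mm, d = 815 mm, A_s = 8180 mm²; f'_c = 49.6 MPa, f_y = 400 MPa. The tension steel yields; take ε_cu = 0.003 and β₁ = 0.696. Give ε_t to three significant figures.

a = A_s f_y/(0.85 f'_c b) = 153.68 mm.
β₁ = 0.696, so c = a/β₁ = 153.68/0.696 = 220.80 mm.
From the linear strain diagram with ε_cu = 0.003: ε_t = 0.003 (d − c)/c = 0.003 × (815 − 220.80)/220.80 = 0.00807.
Since ε_t ≥ 0.005, the section is tension-controlled.

ε_t ≈ 0.00807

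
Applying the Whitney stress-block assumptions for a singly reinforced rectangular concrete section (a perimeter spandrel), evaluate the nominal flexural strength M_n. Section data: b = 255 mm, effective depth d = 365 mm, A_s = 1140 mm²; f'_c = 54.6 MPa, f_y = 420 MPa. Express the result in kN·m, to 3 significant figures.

T = A_s f_y = 1140 × 420 = 478800 N = 478.8 kN.
From C = T: a = T/(0.85 f'_c b) = 478800/(0.85 × 54.6 × 255) = 40.46 mm.
M_n = T(d − a/2) = 478.8 kN × (365 − 20.23) mm = 165.08 kN·m.

M_n ≈ 165 kN·m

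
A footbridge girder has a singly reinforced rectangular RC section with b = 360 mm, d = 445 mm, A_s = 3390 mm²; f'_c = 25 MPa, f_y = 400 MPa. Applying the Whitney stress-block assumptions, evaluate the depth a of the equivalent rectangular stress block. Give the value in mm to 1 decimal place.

T = A_s f_y = 3390 × 400 = 1356000 N = 1356 kN.
Setting C = 0.85 f'_c a b equal to T: a = 1356000/(0.85 × 25 × 360) = 177.3 mm.

a ≈ 177.3 mm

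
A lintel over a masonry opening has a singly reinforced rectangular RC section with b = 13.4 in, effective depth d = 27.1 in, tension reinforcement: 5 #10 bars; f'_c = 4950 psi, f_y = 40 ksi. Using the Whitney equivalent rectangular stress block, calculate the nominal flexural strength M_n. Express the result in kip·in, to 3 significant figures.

M_n ≈ 6310 kip·in

A_s = 5 × 1.27 = 6.35 in².
T = A_s f_y = 6.35 × 40 = 254 kips.
a = T/(0.85 f'_c b) = 254/(0.85 × 4.95 × 13.4) = 4.505 in.
M_n = T(d − a/2) = 254 × (27.1 − 2.2525) = 6311.3 kip·in.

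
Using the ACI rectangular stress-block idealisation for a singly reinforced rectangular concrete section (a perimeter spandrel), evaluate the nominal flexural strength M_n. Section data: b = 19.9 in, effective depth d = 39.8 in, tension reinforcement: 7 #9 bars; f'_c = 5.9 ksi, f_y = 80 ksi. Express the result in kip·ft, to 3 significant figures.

A_s = 7 × 1 = 7 in².
T = A_s f_y = 7 × 80 = 560 kips.
a = T/(0.85 f'_c b) = 560/(0.85 × 5.9 × 19.9) = 5.611 in.
M_n = T(d − a/2) = 560 × (39.8 − 2.8055) = 20716.9 kip·in = 20716.9/12 = 1726.41 kip·ft.

M_n ≈ 1730 kip·ft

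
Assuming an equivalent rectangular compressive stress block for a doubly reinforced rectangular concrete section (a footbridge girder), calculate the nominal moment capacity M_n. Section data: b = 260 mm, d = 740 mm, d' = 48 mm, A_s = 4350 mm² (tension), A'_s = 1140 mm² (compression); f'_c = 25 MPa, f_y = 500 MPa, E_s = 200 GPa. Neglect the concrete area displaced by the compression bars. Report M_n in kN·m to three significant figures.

Assume both tension and compression steel yield.
Net tension couple steel: A_s − A'_s = 3210 mm².
a = (A_s − A'_s) f_y / (0.85 f'_c b) = 1605000/(0.85 × 25 × 260) = 290.50 mm.
c = a/β₁ = 290.50/0.85 = 341.76 mm; ε'_s = 0.003(c − d')/c = 0.0026 ≥ f_y/E_s = 0.0025, so compression steel does yield.
M_n = (A_s − A'_s) f_y (d − a/2) + A'_s f_y (d − d') = [1605000 × (740 − 145.25) + 570000 × (740 − 48)] × 10⁻⁶ = 954.57 + 394.44 = 1349.01 kN·m.

M_n ≈ 1350 kN·m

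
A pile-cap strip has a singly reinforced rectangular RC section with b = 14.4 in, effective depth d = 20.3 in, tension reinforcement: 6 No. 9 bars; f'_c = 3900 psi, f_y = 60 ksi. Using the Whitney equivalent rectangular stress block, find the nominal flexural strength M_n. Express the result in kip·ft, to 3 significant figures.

A_s = 6 × 1 = 6 in².
T = A_s f_y = 6 × 60 = 360 kips.
a = T/(0.85 f'_c b) = 360/(0.85 × 3.9 × 14.4) = 7.541 in.
M_n = T(d − a/2) = 360 × (20.3 − 3.7705) = 5950.6 kip·in = 5950.6/12 = 495.88 kip·ft.

M_n ≈ 496 kip·ft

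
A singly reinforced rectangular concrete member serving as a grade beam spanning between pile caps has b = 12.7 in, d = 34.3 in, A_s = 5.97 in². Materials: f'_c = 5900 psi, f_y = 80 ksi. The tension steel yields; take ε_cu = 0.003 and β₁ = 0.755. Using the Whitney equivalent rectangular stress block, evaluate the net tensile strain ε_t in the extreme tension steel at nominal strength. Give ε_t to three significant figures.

ε_t ≈ 0.00736

a = A_s f_y/(0.85 f'_c b) = 7.499 in.
β₁ = 0.755, so c = a/β₁ = 7.499/0.755 = 9.932 in.
From the linear strain diagram with ε_cu = 0.003: ε_t = 0.003 (d − c)/c = 0.003 × (34.3 − 9.932)/9.932 = 0.00736.
Since ε_t ≥ 0.005, the section is tension-controlled.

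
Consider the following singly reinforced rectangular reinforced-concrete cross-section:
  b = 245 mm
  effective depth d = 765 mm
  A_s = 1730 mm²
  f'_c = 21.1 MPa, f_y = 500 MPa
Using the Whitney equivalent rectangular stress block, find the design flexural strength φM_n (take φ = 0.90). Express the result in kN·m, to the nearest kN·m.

φM_n ≈ 519 kN·m

T = A_s f_y = 1730 × 500 = 865000 N = 865 kN.
From C = T: a = T/(0.85 f'_c b) = 865000/(0.85 × 21.1 × 245) = 196.86 mm.
M_n = T(d − a/2) = 865 kN × (765 − 98.43) mm = 576.58 kN·m.
φM_n = 0.90 × 576.58 = 518.92 kN·m.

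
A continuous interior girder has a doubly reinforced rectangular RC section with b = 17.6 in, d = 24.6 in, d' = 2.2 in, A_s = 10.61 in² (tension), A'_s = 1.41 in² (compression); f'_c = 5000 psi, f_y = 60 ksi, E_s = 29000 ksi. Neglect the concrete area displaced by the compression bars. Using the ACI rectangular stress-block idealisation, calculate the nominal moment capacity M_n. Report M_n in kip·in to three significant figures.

M_n ≈ 13400 kip·in

Assume both steels yield.
a = (A_s − A'_s) f_y/(0.85 f'_c b) = (10.61 − 1.41) × 60/(0.85 × 5 × 17.6) = 7.380 in.
c = a/β₁ = 7.380/0.8 = 9.225 in; ε'_s = 0.003(c − d')/c = 0.0023 ≥ ε_y = 0.0021, so the compression steel yields.
M_n = (A_s − A'_s) f_y (d − a/2) + A'_s f_y (d − d') = 552 × (24.6 − 3.69) + 84.6 × (24.6 − 2.2) = 11542.3 + 1895.0 = 13437.3 kip·in.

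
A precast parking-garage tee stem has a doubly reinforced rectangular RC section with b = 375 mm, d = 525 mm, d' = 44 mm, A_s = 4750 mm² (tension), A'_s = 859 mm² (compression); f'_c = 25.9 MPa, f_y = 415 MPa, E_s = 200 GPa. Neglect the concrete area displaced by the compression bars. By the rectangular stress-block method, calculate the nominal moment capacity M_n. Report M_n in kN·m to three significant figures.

M_n ≈ 861 kN·m

Assume both tension and compression steel yield.
Net tension couple steel: A_s − A'_s = 3891 mm².
a = (A_s − A'_s) f_y / (0.85 f'_c b) = 1614765/(0.85 × 25.9 × 375) = 195.60 mm.
c = a/β₁ = 195.60/0.85 = 230.12 mm; ε'_s = 0.003(c − d')/c = 0.0024 ≥ f_y/E_s = 0.0021, so compression steel does yield.
M_n = (A_s − A'_s) f_y (d − a/2) + A'_s f_y (d − d') = [1614765 × (525 − 97.8) + 356485 × (525 − 44)] × 10⁻⁶ = 689.83 + 171.47 = 861.30 kN·m.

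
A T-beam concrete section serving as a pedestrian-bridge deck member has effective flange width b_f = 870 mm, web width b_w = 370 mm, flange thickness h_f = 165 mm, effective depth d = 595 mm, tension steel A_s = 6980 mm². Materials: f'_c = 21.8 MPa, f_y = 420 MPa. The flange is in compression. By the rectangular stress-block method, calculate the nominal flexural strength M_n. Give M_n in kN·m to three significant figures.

M_n ≈ 1470 kN·m

Tension: T = A_s f_y = 6980 × 420 = 2931600 N.
Try a within the flange: a = T/(0.85 f'_c b_f) = 2931600/(0.85 × 21.8 × 870) = 181.85 mm.
a = 181.85 > h_f = 165 mm: the block extends into the web. Split into flange-overhang and web parts.
C_f = 0.85 f'_c (b_f − b_w) h_f = 0.85 × 21.8 × (870 − 370) × 165 = 1528725 N.
Remaining web compression depth: a_w = (T − C_f)/(0.85 f'_c b_w) = (2931600 − 1528725)/(0.85 × 21.8 × 370) = 204.62 mm.
M_n = C_f(d − h_f/2) + (T − C_f)(d − a_w/2) = 1528725 × (595 − 82.5) + 1402875 × (595 − 102.31) = 783.47 + 691.18 = 1474.65 × 10⁶ N·mm.
M_n = 1474.65 kN·m.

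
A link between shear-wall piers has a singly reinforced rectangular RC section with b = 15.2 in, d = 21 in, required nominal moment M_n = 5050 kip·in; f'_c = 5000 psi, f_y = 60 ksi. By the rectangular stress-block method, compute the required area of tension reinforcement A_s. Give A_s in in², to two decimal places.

From M_n = 0.85 f'_c a b (d − a/2):
a = d − √(d² − 2M_n/(0.85 f'_c b)) = 21 − √(21² − 2 × 5050/(0.85 × 5 × 15.2)) = 4.128 in.
A_s = 0.85 f'_c a b / f_y = 0.85 × 5 × 4.128 × 15.2 / 60 = 4.444 in².

A_s ≈ 4.44 in²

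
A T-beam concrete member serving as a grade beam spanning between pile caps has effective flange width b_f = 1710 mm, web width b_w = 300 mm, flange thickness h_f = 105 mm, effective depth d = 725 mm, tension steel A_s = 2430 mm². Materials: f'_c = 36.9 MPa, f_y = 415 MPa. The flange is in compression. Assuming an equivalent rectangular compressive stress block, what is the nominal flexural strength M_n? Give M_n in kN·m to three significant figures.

Tension: T = A_s f_y = 2430 × 415 = 1008450 N.
Try a within the flange: a = T/(0.85 f'_c b_f) = 1008450/(0.85 × 36.9 × 1710) = 18.80 mm.
Since a = 18.80 ≤ h_f = 105 mm, the stress block lies entirely in the flange; analyse as a rectangular beam of width b_f.
M_n = T(d − a/2) = 1008450 × (725 − 9.4) = 721.65 × 10⁶ N·mm.
M_n = 721.65 kN·m.

M_n ≈ 722 kN·m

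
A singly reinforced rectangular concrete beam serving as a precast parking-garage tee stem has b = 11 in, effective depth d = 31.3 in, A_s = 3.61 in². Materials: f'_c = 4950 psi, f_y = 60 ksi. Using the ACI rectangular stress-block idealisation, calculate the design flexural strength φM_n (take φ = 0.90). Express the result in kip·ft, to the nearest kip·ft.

φM_n ≈ 470 kip·ft

T = A_s f_y = 3.61 × 60 = 216.6 kips.
a = T/(0.85 f'_c b) = 216.6/(0.85 × 4.95 × 11) = 4.680 in.
M_n = T(d − a/2) = 216.6 × (31.3 − 2.34) = 6272.7 kip·in = 6272.7/12 = 522.73 kip·ft.
φM_n = 0.90 × 522.73 = 470.46 kip·ft.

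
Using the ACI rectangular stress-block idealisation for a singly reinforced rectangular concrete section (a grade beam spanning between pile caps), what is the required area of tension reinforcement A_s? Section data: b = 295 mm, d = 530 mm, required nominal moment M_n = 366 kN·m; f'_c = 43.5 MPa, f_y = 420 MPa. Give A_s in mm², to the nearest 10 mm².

A_s ≈ 1760 mm²

With M_n = 0.85 f'_c a b (d − a/2), solve the quadratic for a:
a = d − √(d² − 2M_n/(0.85 f'_c b)) = 530 − √(530² − 2 × 366×10⁶/(0.85 × 43.5 × 295)) = 67.62 mm.
A_s = 0.85 f'_c a b / f_y = 0.85 × 43.5 × 67.62 × 295 / 420 = 1756.1 mm².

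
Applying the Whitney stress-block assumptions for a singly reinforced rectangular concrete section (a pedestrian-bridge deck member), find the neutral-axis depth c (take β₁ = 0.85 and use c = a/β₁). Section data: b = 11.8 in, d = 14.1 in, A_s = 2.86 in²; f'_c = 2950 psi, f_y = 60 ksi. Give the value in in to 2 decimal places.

c ≈ 6.82 in

T = A_s f_y = 2.86 × 60 = 171.6 kips.
a = T/(0.85 f'_c b) = 171.6/(0.85 × 2.95 × 11.8) = 5.7996 in.
With β₁ = 0.85, c = a/β₁ = 5.7996/0.85 = 6.82 in.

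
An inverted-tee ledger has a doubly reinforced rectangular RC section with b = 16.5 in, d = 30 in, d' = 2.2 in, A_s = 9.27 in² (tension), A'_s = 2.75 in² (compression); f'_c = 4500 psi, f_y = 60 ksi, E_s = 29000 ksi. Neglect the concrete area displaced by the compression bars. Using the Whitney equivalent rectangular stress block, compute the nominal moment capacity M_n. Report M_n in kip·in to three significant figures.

M_n ≈ 15100 kip·in

Assume both steels yield.
a = (A_s − A'_s) f_y/(0.85 f'_c b) = (9.27 − 2.75) × 60/(0.85 × 4.5 × 16.5) = 6.198 in.
c = a/β₁ = 6.198/0.825 = 7.513 in; ε'_s = 0.003(c − d')/c = 0.0021 ≥ ε_y = 0.0021, so the compression steel yields.
M_n = (A_s − A'_s) f_y (d − a/2) + A'_s f_y (d − d') = 391.2 × (30 − 3.099) + 165 × (30 − 2.2) = 10523.7 + 4587.0 = 15110.7 kip·in.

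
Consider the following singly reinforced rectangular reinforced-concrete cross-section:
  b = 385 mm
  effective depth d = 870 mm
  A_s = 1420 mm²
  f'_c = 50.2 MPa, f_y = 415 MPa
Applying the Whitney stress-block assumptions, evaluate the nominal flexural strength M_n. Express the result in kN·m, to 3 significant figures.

T = A_s f_y = 1420 × 415 = 589300 N = 589.3 kN.
From C = T: a = T/(0.85 f'_c b) = 589300/(0.85 × 50.2 × 385) = 35.87 mm.
M_n = T(d − a/2) = 589.3 kN × (870 − 17.935) mm = 502.12 kN·m.

M_n ≈ 502 kN·m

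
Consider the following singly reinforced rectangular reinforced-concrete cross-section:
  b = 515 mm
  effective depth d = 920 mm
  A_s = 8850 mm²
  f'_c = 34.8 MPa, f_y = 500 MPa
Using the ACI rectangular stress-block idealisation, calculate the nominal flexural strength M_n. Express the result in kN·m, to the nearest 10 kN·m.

M_n ≈ 3430 kN·m

T = A_s f_y = 8850 × 500 = 4425000 N = 4425 kN.
From C = T: a = T/(0.85 f'_c b) = 4425000/(0.85 × 34.8 × 515) = 290.47 mm.
M_n = T(d − a/2) = 4425 kN × (920 − 145.235) mm = 3428.34 kN·m.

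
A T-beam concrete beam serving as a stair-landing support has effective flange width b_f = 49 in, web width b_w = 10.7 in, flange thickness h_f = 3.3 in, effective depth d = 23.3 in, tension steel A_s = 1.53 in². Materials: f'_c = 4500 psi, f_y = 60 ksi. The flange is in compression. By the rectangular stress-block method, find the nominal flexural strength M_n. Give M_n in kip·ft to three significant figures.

M_n ≈ 176 kip·ft

Tension: T = A_s f_y = 1.53 × 60 = 91.8 kips.
Try a within the flange: a = T/(0.85 f'_c b_f) = 91.8/(0.85 × 4.5 × 49) = 0.490 in.
Since a = 0.490 ≤ h_f = 3.3 in, the stress block lies entirely in the flange; analyse as a rectangular beam of width b_f.
M_n = T(d − a/2) = 91.8 × (23.3 − 0.245) = 2116.4 kip·in.
M_n = 2116.4/12 = 176.37 kip·ft.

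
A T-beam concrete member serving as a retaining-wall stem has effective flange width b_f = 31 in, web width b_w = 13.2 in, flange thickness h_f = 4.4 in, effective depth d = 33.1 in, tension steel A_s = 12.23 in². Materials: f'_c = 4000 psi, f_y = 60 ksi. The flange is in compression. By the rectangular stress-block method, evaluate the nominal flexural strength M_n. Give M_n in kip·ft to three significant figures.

Tension: T = A_s f_y = 12.23 × 60 = 733.8 kips.
Try a within the flange: a = T/(0.85 f'_c b_f) = 733.8/(0.85 × 4 × 31) = 6.962 in.
a = 6.962 > h_f = 4.4 in: the block extends into the web. Split into flange-overhang and web parts.
C_f = 0.85 f'_c (b_f − b_w) h_f = 0.85 × 4 × (31 − 13.2) × 4.4 = 266.3 kips.
Remaining web compression depth: a_w = (T − C_f)/(0.85 f'_c b_w) = (733.8 − 266.3)/(0.85 × 4 × 13.2) = 10.417 in.
M_n = C_f(d − h_f/2) + (T − C_f)(d − a_w/2) = 266.3 × (33.1 − 2.2) + 467.5 × (33.1 − 5.2085) = 8228.7 + 13039.3 = 21268.0 kip·in.
M_n = 21268.0/12 = 1772.33 kip·ft.

M_n ≈ 1770 kip·ft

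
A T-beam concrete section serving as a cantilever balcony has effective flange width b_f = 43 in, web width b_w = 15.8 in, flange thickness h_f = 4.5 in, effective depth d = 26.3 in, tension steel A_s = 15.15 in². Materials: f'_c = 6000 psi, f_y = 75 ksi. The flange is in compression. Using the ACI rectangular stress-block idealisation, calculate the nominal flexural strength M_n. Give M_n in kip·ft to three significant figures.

M_n ≈ 2240 kip·ft

Tension: T = A_s f_y = 15.15 × 75 = 1136.25 kips.
Try a within the flange: a = T/(0.85 f'_c b_f) = 1136.25/(0.85 × 6 × 43) = 5.181 in.
a = 5.181 > h_f = 4.5 in: the block extends into the web. Split into flange-overhang and web parts.
C_f = 0.85 f'_c (b_f − b_w) h_f = 0.85 × 6 × (43 − 15.8) × 4.5 = 624.2 kips.
Remaining web compression depth: a_w = (T − C_f)/(0.85 f'_c b_w) = (1136.25 − 624.2)/(0.85 × 6 × 15.8) = 6.355 in.
M_n = C_f(d − h_f/2) + (T − C_f)(d − a_w/2) = 624.2 × (26.3 − 2.25) + 512.05 × (26.3 − 3.1775) = 15012.0 + 11839.9 = 26851.9 kip·in.
M_n = 26851.9/12 = 2237.66 kip·ft.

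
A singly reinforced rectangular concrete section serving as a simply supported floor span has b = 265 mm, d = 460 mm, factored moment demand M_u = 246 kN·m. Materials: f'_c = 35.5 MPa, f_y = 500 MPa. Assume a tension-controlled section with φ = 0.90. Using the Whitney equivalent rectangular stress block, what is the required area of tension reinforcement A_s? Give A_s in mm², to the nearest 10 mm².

M_n = M_u/φ = 246/0.90 = 273.333 kN·m.
With M_n = 0.85 f'_c a b (d − a/2), solve the quadratic for a:
a = d − √(d² − 2M_n/(0.85 f'_c b)) = 460 − √(460² − 2 × 273.333×10⁶/(0.85 × 35.5 × 265)) = 81.53 mm.
A_s = 0.85 f'_c a b / f_y = 0.85 × 35.5 × 81.53 × 265 / 500 = 1303.9 mm².

A_s ≈ 1300 mm²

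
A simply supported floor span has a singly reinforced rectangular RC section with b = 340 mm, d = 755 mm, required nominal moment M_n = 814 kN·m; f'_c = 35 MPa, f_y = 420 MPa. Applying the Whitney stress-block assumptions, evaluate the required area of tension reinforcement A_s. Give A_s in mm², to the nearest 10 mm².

A_s ≈ 2780 mm²

With M_n = 0.85 f'_c a b (d − a/2), solve the quadratic for a:
a = d − √(d² − 2M_n/(0.85 f'_c b)) = 755 − √(755² − 2 × 814×10⁶/(0.85 × 35 × 340)) = 115.41 mm.
A_s = 0.85 f'_c a b / f_y = 0.85 × 35 × 115.41 × 340 / 420 = 2779.5 mm².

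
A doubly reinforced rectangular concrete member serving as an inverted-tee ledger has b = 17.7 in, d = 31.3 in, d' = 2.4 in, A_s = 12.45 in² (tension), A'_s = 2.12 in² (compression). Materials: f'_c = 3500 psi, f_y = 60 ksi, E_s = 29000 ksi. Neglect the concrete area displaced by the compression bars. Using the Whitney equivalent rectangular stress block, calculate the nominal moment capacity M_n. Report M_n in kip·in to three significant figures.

M_n ≈ 19400 kip·in

Assume both steels yield.
a = (A_s − A'_s) f_y/(0.85 f'_c b) = (12.45 − 2.12) × 60/(0.85 × 3.5 × 17.7) = 11.770 in.
c = a/β₁ = 11.770/0.85 = 13.847 in; ε'_s = 0.003(c − d')/c = 0.0025 ≥ ε_y = 0.0021, so the compression steel yields.
M_n = (A_s − A'_s) f_y (d − a/2) + A'_s f_y (d − d') = 619.8 × (31.3 − 5.885) + 127.2 × (31.3 − 2.4) = 15752.2 + 3676.1 = 19428.3 kip·in.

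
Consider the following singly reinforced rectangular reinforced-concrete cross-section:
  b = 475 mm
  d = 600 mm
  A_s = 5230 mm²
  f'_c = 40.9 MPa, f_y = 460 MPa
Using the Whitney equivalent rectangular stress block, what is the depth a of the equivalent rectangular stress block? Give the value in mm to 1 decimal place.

a ≈ 145.7 mm

T = A_s f_y = 5230 × 460 = 2405800 N = 2405.8 kN.
Setting C = 0.85 f'_c a b equal to T: a = 2405800/(0.85 × 40.9 × 475) = 145.7 mm.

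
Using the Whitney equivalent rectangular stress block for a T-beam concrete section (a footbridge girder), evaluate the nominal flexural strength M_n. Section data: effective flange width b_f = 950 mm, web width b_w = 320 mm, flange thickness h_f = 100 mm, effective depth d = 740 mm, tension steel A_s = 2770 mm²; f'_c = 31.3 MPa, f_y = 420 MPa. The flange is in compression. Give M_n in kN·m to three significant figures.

M_n ≈ 834 kN·m

Tension: T = A_s f_y = 2770 × 420 = 1163400 N.
Try a within the flange: a = T/(0.85 f'_c b_f) = 1163400/(0.85 × 31.3 × 950) = 46.03 mm.
Since a = 46.03 ≤ h_f = 100 mm, the stress block lies entirely in the flange; analyse as a rectangular beam of width b_f.
M_n = T(d − a/2) = 1163400 × (740 − 23.015) = 834.14 × 10⁶ N·mm.
M_n = 834.14 kN·m.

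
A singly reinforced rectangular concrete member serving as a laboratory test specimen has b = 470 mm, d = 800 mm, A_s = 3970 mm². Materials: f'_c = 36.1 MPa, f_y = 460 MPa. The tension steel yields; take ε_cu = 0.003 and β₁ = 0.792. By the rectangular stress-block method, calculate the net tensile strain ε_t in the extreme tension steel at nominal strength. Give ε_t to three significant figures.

ε_t ≈ 0.0120

a = A_s f_y/(0.85 f'_c b) = 126.63 mm.
β₁ = 0.792, so c = a/β₁ = 126.63/0.792 = 159.89 mm.
From the linear strain diagram with ε_cu = 0.003: ε_t = 0.003 (d − c)/c = 0.003 × (800 − 159.89)/159.89 = 0.0120.
Since ε_t ≥ 0.005, the section is tension-controlled.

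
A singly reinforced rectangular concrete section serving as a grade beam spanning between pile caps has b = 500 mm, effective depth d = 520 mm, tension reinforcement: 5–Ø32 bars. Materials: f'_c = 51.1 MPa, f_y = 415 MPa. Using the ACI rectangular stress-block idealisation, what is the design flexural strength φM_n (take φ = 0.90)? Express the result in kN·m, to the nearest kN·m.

A_s = 5 × 804 = 4020 mm².
T = A_s f_y = 4020 × 415 = 1668300 N = 1668.3 kN.
From C = T: a = T/(0.85 f'_c b) = 1668300/(0.85 × 51.1 × 500) = 76.82 mm.
M_n = T(d − a/2) = 1668.3 kN × (520 − 38.41) mm = 803.44 kN·m.
φM_n = 0.90 × 803.44 = 723.10 kN·m.

φM_n ≈ 723 kN·m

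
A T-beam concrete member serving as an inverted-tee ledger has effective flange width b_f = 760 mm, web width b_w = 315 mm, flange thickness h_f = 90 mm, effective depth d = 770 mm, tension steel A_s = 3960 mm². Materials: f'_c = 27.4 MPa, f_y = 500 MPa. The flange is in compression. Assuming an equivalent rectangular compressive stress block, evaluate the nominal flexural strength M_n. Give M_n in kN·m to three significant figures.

M_n ≈ 1410 kN·m

Tension: T = A_s f_y = 3960 × 500 = 1980000 N.
Try a within the flange: a = T/(0.85 f'_c b_f) = 1980000/(0.85 × 27.4 × 760) = 111.86 mm.
a = 111.86 > h_f = 90 mm: the block extends into the web. Split into flange-overhang and web parts.
C_f = 0.85 f'_c (b_f − b_w) h_f = 0.85 × 27.4 × (760 − 315) × 90 = 932765 N.
Remaining web compression depth: a_w = (T − C_f)/(0.85 f'_c b_w) = (1980000 − 932765)/(0.85 × 27.4 × 315) = 142.75 mm.
M_n = C_f(d − h_f/2) + (T − C_f)(d − a_w/2) = 932765 × (770 − 45) + 1047235 × (770 − 71.375) = 676.25 + 731.62 = 1407.87 × 10⁶ N·mm.
M_n = 1407.87 kN·m.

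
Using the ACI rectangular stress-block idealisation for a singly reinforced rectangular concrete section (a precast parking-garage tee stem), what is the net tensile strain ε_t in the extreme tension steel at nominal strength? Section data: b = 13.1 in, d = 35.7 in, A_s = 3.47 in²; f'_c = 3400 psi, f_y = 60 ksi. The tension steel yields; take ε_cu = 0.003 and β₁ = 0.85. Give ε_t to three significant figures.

ε_t ≈ 0.0136

a = A_s f_y/(0.85 f'_c b) = 5.499 in.
β₁ = 0.85, so c = a/β₁ = 5.499/0.85 = 6.469 in.
From the linear strain diagram with ε_cu = 0.003: ε_t = 0.003 (d − c)/c = 0.003 × (35.7 − 6.469)/6.469 = 0.0136.
Since ε_t ≥ 0.005, the section is tension-controlled.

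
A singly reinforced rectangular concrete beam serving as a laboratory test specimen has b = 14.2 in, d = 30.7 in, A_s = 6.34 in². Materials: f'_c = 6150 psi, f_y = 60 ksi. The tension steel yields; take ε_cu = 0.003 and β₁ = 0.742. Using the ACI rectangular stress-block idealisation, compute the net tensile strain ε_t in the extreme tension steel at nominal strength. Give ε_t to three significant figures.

a = A_s f_y/(0.85 f'_c b) = 5.125 in.
β₁ = 0.742, so c = a/β₁ = 5.125/0.742 = 6.907 in.
From the linear strain diagram with ε_cu = 0.003: ε_t = 0.003 (d − c)/c = 0.003 × (30.7 − 6.907)/6.907 = 0.0103.
Since ε_t ≥ 0.005, the section is tension-controlled.

ε_t ≈ 0.0103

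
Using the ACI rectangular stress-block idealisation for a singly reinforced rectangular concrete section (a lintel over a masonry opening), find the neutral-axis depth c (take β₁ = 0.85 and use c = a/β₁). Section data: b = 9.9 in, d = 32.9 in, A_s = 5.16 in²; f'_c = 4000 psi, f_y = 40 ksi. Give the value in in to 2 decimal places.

T = A_s f_y = 5.16 × 40 = 206.4 kips.
a = T/(0.85 f'_c b) = 206.4/(0.85 × 4 × 9.9) = 6.1319 in.
With β₁ = 0.85, c = a/β₁ = 6.1319/0.85 = 7.21 in.

c ≈ 7.21 in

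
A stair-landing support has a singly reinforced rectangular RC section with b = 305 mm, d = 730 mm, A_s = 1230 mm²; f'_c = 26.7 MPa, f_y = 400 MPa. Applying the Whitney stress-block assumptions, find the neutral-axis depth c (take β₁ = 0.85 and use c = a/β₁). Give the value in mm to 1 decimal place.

T = A_s f_y = 1230 × 400 = 492000 N = 492 kN.
Setting C = 0.85 f'_c a b equal to T: a = 492000/(0.85 × 26.7 × 305) = 71.078 mm.
With β₁ = 0.85, c = a/β₁ = 71.078/0.85 = 83.6 mm.

c ≈ 83.6 mm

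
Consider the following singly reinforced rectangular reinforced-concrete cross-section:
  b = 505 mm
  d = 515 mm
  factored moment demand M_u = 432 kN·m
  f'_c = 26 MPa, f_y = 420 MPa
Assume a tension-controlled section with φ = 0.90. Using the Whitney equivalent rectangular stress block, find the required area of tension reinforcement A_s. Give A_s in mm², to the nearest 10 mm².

M_n = M_u/φ = 432/0.90 = 480 kN·m.
With M_n = 0.85 f'_c a b (d − a/2), solve the quadratic for a:
a = d − √(d² − 2M_n/(0.85 f'_c b)) = 515 − √(515² − 2 × 480×10⁶/(0.85 × 26 × 505)) = 91.67 mm.
A_s = 0.85 f'_c a b / f_y = 0.85 × 26 × 91.67 × 505 / 420 = 2435.9 mm².

A_s ≈ 2440 mm²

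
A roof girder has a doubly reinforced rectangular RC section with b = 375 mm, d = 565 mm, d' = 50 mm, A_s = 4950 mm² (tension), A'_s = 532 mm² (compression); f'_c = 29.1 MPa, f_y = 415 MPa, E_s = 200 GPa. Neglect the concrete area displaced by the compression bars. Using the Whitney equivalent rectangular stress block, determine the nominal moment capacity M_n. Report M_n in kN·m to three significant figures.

M_n ≈ 968 kN·m

Assume both tension and compression steel yield.
Net tension couple steel: A_s − A'_s = 4418 mm².
a = (A_s − A'_s) f_y / (0.85 f'_c b) = 1833470/(0.85 × 29.1 × 375) = 197.67 mm.
c = a/β₁ = 197.67/0.842 = 234.76 mm; ε'_s = 0.003(c − d')/c = 0.0024 ≥ f_y/E_s = 0.0021, so compression steel does yield.
M_n = (A_s − A'_s) f_y (d − a/2) + A'_s f_y (d − d') = [1833470 × (565 − 98.835) + 220780 × (565 − 50)] × 10⁻⁶ = 854.70 + 113.70 = 968.40 kN·m.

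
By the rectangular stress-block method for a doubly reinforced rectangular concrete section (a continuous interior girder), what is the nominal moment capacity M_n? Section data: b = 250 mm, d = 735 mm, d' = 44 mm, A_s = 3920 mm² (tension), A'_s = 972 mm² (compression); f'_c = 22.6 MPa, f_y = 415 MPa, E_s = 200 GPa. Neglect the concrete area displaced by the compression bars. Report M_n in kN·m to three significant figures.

M_n ≈ 1020 kN·m

Assume both tension and compression steel yield.
Net tension couple steel: A_s − A'_s = 2948 mm².
a = (A_s − A'_s) f_y / (0.85 f'_c b) = 1223420/(0.85 × 22.6 × 250) = 254.75 mm.
c = a/β₁ = 254.75/0.85 = 299.71 mm; ε'_s = 0.003(c − d')/c = 0.0026 ≥ f_y/E_s = 0.0021, so compression steel does yield.
M_n = (A_s − A'_s) f_y (d − a/2) + A'_s f_y (d − d') = [1223420 × (735 − 127.375) + 403380 × (735 − 44)] × 10⁻⁶ = 743.38 + 278.74 = 1022.12 kN·m.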